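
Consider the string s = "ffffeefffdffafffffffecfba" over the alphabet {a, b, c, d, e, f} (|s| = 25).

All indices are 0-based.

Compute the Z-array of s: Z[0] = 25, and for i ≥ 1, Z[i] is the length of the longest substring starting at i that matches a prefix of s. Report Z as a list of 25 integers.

[25, 3, 2, 1, 0, 0, 3, 2, 1, 0, 2, 1, 0, 4, 4, 4, 5, 3, 2, 1, 0, 0, 1, 0, 0]

Z[0]=25
i=1: i≥r, start 0; Z[1]=3 extend→box=[1,4)
i=2: min(r-i=2, Z[1]=3)=2; Z[2]=2
i=3: min(r-i=1, Z[2]=2)=1; Z[3]=1
i=4: i≥r, start 0; Z[4]=0
i=5: i≥r, start 0; Z[5]=0
i=6: i≥r, start 0; Z[6]=3 extend→box=[6,9)
i=7: min(r-i=2, Z[1]=3)=2; Z[7]=2
i=8: min(r-i=1, Z[2]=2)=1; Z[8]=1
i=9: i≥r, start 0; Z[9]=0
i=10: i≥r, start 0; Z[10]=2 extend→box=[10,12)
i=11: min(r-i=1, Z[1]=3)=1; Z[11]=1
i=12: i≥r, start 0; Z[12]=0
i=13: i≥r, start 0; Z[13]=4 extend→box=[13,17)
i=14: min(r-i=3, Z[1]=3)=3; Z[14]=4 extend→box=[14,18)
i=15: min(r-i=3, Z[1]=3)=3; Z[15]=4 extend→box=[15,19)
i=16: min(r-i=3, Z[1]=3)=3; Z[16]=5 extend→box=[16,21)
i=17: min(r-i=4, Z[1]=3)=3; Z[17]=3
i=18: min(r-i=3, Z[2]=2)=2; Z[18]=2
i=19: min(r-i=2, Z[3]=1)=1; Z[19]=1
i=20: min(r-i=1, Z[4]=0)=0; Z[20]=0
i=21: i≥r, start 0; Z[21]=0
i=22: i≥r, start 0; Z[22]=1 extend→box=[22,23)
i=23: i≥r, start 0; Z[23]=0
i=24: i≥r, start 0; Z[24]=0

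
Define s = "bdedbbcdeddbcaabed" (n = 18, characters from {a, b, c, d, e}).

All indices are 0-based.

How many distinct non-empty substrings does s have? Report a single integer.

152

rank→(start, suffix):
  0 → (13, 'aabed')
  1 → (14, 'abed')
  2 → (4, 'bbcdeddbcaabed')
  3 → (11, 'bcaabed')
  4 → (5, 'bcdeddbcaabed')
  5 → (0, 'bdedbbcdeddbcaabed')
  6 → (15, 'bed')
  7 → (12, 'caabed')
  8 → (6, 'cdeddbcaabed')
  9 → (17, 'd')
  10 → (3, 'dbbcdeddbcaabed')
  11 → (10, 'dbcaabed')
  12 → (9, 'ddbcaabed')
  13 → (1, 'dedbbcdeddbcaabed')
  14 → (7, 'deddbcaabed')
  15 → (16, 'ed')
  16 → (2, 'edbbcdeddbcaabed')
  17 → (8, 'eddbcaabed')

SA = [13, 14, 4, 11, 5, 0, 15, 12, 6, 17, 3, 10, 9, 1, 7, 16, 2, 8]
i: (SA[i-1],SA[i]) lcp shared
  1: (13,14) 1 'a'
  2: (14,4) 0 ''
  3: (4,11) 1 'b'
  4: (11,5) 2 'bc'
  5: (5,0) 1 'b'
  6: (0,15) 1 'b'
  7: (15,12) 0 ''
  8: (12,6) 1 'c'
  9: (6,17) 0 ''
  10: (17,3) 1 'd'
  11: (3,10) 2 'db'
  12: (10,9) 1 'd'
  13: (9,1) 1 'd'
  14: (1,7) 3 'ded'
  15: (7,16) 0 ''
  16: (16,2) 2 'ed'
  17: (2,8) 2 'ed'

n(n+1)/2 = 18·19/2 = 171
Σ LCP = 0 + 1 + 0 + 1 + 2 + 1 + 1 + 0 + 1 + 0 + 1 + 2 + 1 + 1 + 3 + 0 + 2 + 2 = 19
distinct = 171 − 19 = 152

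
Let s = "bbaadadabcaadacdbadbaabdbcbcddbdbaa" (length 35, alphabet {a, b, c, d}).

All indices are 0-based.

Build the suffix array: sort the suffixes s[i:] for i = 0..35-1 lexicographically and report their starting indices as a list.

rank→(start, suffix):
  0 → (34, 'a')
  1 → (33, 'aa')
  2 → (20, 'aabdbcbcddbdbaa')
  3 → (10, 'aadacdbadbaabdbcbcddbdbaa')
  4 → (2, 'aadadabcaadacdbadbaabdbcbcddbdbaa')
  5 → (7, 'abcaadacdbadbaabdbcbcddbdbaa')
  6 → (21, 'abdbcbcddbdbaa')
  7 → (13, 'acdbadbaabdbcbcddbdbaa')
  8 → (5, 'adabcaadacdbadbaabdbcbcddbdbaa')
  9 → (11, 'adacdbadbaabdbcbcddbdbaa')
  10 → (3, 'adadabcaadacdbadbaabdbcbcddbdbaa')
  11 → (17, 'adbaabdbcbcddbdbaa')
  12 → (32, 'baa')
  13 → (19, 'baabdbcbcddbdbaa')
  14 → (1, 'baadadabcaadacdbadbaabdbcbcddbdbaa')
  15 → (16, 'badbaabdbcbcddbdbaa')
  16 → (0, 'bbaadadabcaadacdbadbaabdbcbcddbdbaa')
  17 → (8, 'bcaadacdbadbaabdbcbcddbdbaa')
  18 → (24, 'bcbcddbdbaa')
  19 → (26, 'bcddbdbaa')
  20 → (30, 'bdbaa')
  21 → (22, 'bdbcbcddbdbaa')
  22 → (9, 'caadacdbadbaabdbcbcddbdbaa')
  23 → (25, 'cbcddbdbaa')
  24 → (14, 'cdbadbaabdbcbcddbdbaa')
  25 → (27, 'cddbdbaa')
  26 → (6, 'dabcaadacdbadbaabdbcbcddbdbaa')
  27 → (12, 'dacdbadbaabdbcbcddbdbaa')
  28 → (4, 'dadabcaadacdbadbaabdbcbcddbdbaa')
  29 → (31, 'dbaa')
  30 → (18, 'dbaabdbcbcddbdbaa')
  31 → (15, 'dbadbaabdbcbcddbdbaa')
  32 → (23, 'dbcbcddbdbaa')
  33 → (29, 'dbdbaa')
  34 → (28, 'ddbdbaa')

[34, 33, 20, 10, 2, 7, 21, 13, 5, 11, 3, 17, 32, 19, 1, 16, 0, 8, 24, 26, 30, 22, 9, 25, 14, 27, 6, 12, 4, 31, 18, 15, 23, 29, 28]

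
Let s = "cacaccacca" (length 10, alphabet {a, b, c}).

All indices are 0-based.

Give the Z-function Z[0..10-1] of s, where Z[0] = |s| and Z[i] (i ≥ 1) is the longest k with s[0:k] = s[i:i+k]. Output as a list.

Z[0]=10
i=1: i≥r, start 0; Z[1]=0
i=2: i≥r, start 0; Z[2]=3 extend→box=[2,5)
i=3: min(r-i=2, Z[1]=0)=0; Z[3]=0
i=4: min(r-i=1, Z[2]=3)=1; Z[4]=1
i=5: i≥r, start 0; Z[5]=3 extend→box=[5,8)
i=6: min(r-i=2, Z[1]=0)=0; Z[6]=0
i=7: min(r-i=1, Z[2]=3)=1; Z[7]=1
i=8: i≥r, start 0; Z[8]=2 extend→box=[8,10)
i=9: min(r-i=1, Z[1]=0)=0; Z[9]=0

[10, 0, 3, 0, 1, 3, 0, 1, 2, 0]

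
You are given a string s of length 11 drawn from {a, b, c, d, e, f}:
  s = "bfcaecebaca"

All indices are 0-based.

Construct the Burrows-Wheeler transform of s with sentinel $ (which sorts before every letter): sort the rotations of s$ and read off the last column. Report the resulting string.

acbce$afecab

rank  rotation      last
    0  $bfcaecebaca  a
    1  a$bfcaecebac  c
    2  aca$bfcaeceb  b
    3  aecebaca$bfc  c
    4  baca$bfcaece  e
    5  bfcaecebaca$  $
    6  ca$bfcaeceba  a
    7  caecebaca$bf  f
    8  cebaca$bfcae  e
    9  ebaca$bfcaec  c
   10  ecebaca$bfca  a
   11  fcaecebaca$b  b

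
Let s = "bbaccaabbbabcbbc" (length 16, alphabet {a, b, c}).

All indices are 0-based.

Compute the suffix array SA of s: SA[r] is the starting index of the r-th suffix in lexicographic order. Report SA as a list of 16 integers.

rank | idx | suffix
   0 |   5 | aabbbabcbbc
   1 |   6 | abbbabcbbc
   2 |  10 | abcbbc
   3 |   2 | accaabbbabcbbc
   4 |   9 | babcbbc
   5 |   1 | baccaabbbabcbbc
   6 |   8 | bbabcbbc
   7 |   0 | bbaccaabbbabcbbc
   8 |   7 | bbbabcbbc
   9 |  13 | bbc
  10 |  14 | bc
  11 |  11 | bcbbc
  12 |  15 | c
  13 |   4 | caabbbabcbbc
  14 |  12 | cbbc
  15 |   3 | ccaabbbabcbbc

[5, 6, 10, 2, 9, 1, 8, 0, 7, 13, 14, 11, 15, 4, 12, 3]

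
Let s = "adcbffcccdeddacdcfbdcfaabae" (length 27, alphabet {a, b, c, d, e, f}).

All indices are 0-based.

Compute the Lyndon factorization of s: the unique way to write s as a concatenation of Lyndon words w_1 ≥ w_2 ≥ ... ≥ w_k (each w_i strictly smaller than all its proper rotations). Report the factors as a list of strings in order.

["adcbffcccdedd", "acdcfbdcf", "aabae"]

emit factor 1: 'adcbffcccdedd' (i=0, period=13)
emit factor 2: 'acdcfbdcf' (i=13, period=9)
emit factor 3: 'aabae' (i=22, period=5)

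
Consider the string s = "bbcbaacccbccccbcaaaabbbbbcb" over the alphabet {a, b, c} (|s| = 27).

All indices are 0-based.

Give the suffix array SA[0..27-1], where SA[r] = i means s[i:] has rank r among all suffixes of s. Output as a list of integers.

rank | idx | suffix
   0 |  16 | aaaabbbbbcb
   1 |  17 | aaabbbbbcb
   2 |  18 | aabbbbbcb
   3 |   4 | aacccbccccbcaaaabbbbbcb
   4 |  19 | abbbbbcb
   5 |   5 | acccbccccbcaaaabbbbbcb
   6 |  26 | b
   7 |   3 | baacccbccccbcaaaabbbbbcb
   8 |  20 | bbbbbcb
   9 |  21 | bbbbcb
  10 |  22 | bbbcb
  11 |  23 | bbcb
  12 |   0 | bbcbaacccbccccbcaaaabbbbbcb
  13 |  14 | bcaaaabbbbbcb
  14 |  24 | bcb
  15 |   1 | bcbaacccbccccbcaaaabbbbbcb
  16 |   9 | bccccbcaaaabbbbbcb
  17 |  15 | caaaabbbbbcb
  18 |  25 | cb
  19 |   2 | cbaacccbccccbcaaaabbbbbcb
  20 |  13 | cbcaaaabbbbbcb
  21 |   8 | cbccccbcaaaabbbbbcb
  22 |  12 | ccbcaaaabbbbbcb
  23 |   7 | ccbccccbcaaaabbbbbcb
  24 |  11 | cccbcaaaabbbbbcb
  25 |   6 | cccbccccbcaaaabbbbbcb
  26 |  10 | ccccbcaaaabbbbbcb

[16, 17, 18, 4, 19, 5, 26, 3, 20, 21, 22, 23, 0, 14, 24, 1, 9, 15, 25, 2, 13, 8, 12, 7, 11, 6, 10]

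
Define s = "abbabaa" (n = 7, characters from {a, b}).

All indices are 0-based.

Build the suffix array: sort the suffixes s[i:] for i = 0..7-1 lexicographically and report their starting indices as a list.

[6, 5, 3, 0, 4, 2, 1]

rank→(start, suffix):
  0 → (6, 'a')
  1 → (5, 'aa')
  2 → (3, 'abaa')
  3 → (0, 'abbabaa')
  4 → (4, 'baa')
  5 → (2, 'babaa')
  6 → (1, 'bbabaa')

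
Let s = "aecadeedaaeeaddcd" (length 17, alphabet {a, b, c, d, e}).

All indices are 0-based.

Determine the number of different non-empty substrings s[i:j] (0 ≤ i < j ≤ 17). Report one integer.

rank | idx | suffix
   0 |   8 | aaeeaddcd
   1 |  12 | addcd
   2 |   3 | adeedaaeeaddcd
   3 |   0 | aecadeedaaeeaddcd
   4 |   9 | aeeaddcd
   5 |   2 | cadeedaaeeaddcd
   6 |  15 | cd
   7 |  16 | d
   8 |   7 | daaeeaddcd
   9 |  14 | dcd
  10 |  13 | ddcd
  11 |   4 | deedaaeeaddcd
  12 |  11 | eaddcd
  13 |   1 | ecadeedaaeeaddcd
  14 |   6 | edaaeeaddcd
  15 |  10 | eeaddcd
  16 |   5 | eedaaeeaddcd

SA = [8, 12, 3, 0, 9, 2, 15, 16, 7, 14, 13, 4, 11, 1, 6, 10, 5]
[i] adj suffixes → lcp
  [1] 8/12 → 1 ('a')
  [2] 12/3 → 2 ('ad')
  [3] 3/0 → 1 ('a')
  [4] 0/9 → 2 ('ae')
  [5] 9/2 → 0 ('')
  [6] 2/15 → 1 ('c')
  [7] 15/16 → 0 ('')
  [8] 16/7 → 1 ('d')
  [9] 7/14 → 1 ('d')
  [10] 14/13 → 1 ('d')
  [11] 13/4 → 1 ('d')
  [12] 4/11 → 0 ('')
  [13] 11/1 → 1 ('e')
  [14] 1/6 → 1 ('e')
  [15] 6/10 → 1 ('e')
  [16] 10/5 → 2 ('ee')

n(n+1)/2 = 17·18/2 = 153
Σ LCP = 0 + 1 + 2 + 1 + 2 + 0 + 1 + 0 + 1 + 1 + 1 + 1 + 0 + 1 + 1 + 1 + 2 = 16
distinct = 153 − 16 = 137

137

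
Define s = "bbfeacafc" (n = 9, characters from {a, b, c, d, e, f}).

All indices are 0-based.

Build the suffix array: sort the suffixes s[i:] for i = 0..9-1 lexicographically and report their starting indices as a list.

[4, 6, 0, 1, 8, 5, 3, 7, 2]

rank | idx | suffix
   0 |   4 | acafc
   1 |   6 | afc
   2 |   0 | bbfeacafc
   3 |   1 | bfeacafc
   4 |   8 | c
   5 |   5 | cafc
   6 |   3 | eacafc
   7 |   7 | fc
   8 |   2 | feacafc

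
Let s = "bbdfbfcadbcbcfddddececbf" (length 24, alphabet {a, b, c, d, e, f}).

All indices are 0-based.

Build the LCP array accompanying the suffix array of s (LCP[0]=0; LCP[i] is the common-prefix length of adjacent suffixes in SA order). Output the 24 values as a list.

sorted suffixes:
  #0 SA[0]=7  'adbcbcfddddececbf'
  #1 SA[1]=0  'bbdfbfcadbcbcfddddececbf'
  #2 SA[2]=9  'bcbcfddddececbf'
  #3 SA[3]=11  'bcfddddececbf'
  #4 SA[4]=1  'bdfbfcadbcbcfddddececbf'
  #5 SA[5]=22  'bf'
  #6 SA[6]=4  'bfcadbcbcfddddececbf'
  #7 SA[7]=6  'cadbcbcfddddececbf'
  #8 SA[8]=10  'cbcfddddececbf'
  #9 SA[9]=21  'cbf'
  #10 SA[10]=19  'cecbf'
  #11 SA[11]=12  'cfddddececbf'
  #12 SA[12]=8  'dbcbcfddddececbf'
  #13 SA[13]=14  'ddddececbf'
  #14 SA[14]=15  'dddececbf'
  #15 SA[15]=16  'ddececbf'
  #16 SA[16]=17  'dececbf'
  #17 SA[17]=2  'dfbfcadbcbcfddddececbf'
  #18 SA[18]=20  'ecbf'
  #19 SA[19]=18  'ececbf'
  #20 SA[20]=23  'f'
  #21 SA[21]=3  'fbfcadbcbcfddddececbf'
  #22 SA[22]=5  'fcadbcbcfddddececbf'
  #23 SA[23]=13  'fddddececbf'

SA = [7, 0, 9, 11, 1, 22, 4, 6, 10, 21, 19, 12, 8, 14, 15, 16, 17, 2, 20, 18, 23, 3, 5, 13]
rank  pair      lcp
   1  s[7:],s[0:]  0  ''
   2  s[0:],s[9:]  1  'b'
   3  s[9:],s[11:]  2  'bc'
   4  s[11:],s[1:]  1  'b'
   5  s[1:],s[22:]  1  'b'
   6  s[22:],s[4:]  2  'bf'
   7  s[4:],s[6:]  0  ''
   8  s[6:],s[10:]  1  'c'
   9  s[10:],s[21:]  2  'cb'
  10  s[21:],s[19:]  1  'c'
  11  s[19:],s[12:]  1  'c'
  12  s[12:],s[8:]  0  ''
  13  s[8:],s[14:]  1  'd'
  14  s[14:],s[15:]  3  'ddd'
  15  s[15:],s[16:]  2  'dd'
  16  s[16:],s[17:]  1  'd'
  17  s[17:],s[2:]  1  'd'
  18  s[2:],s[20:]  0  ''
  19  s[20:],s[18:]  2  'ec'
  20  s[18:],s[23:]  0  ''
  21  s[23:],s[3:]  1  'f'
  22  s[3:],s[5:]  1  'f'
  23  s[5:],s[13:]  1  'f'

[0, 0, 1, 2, 1, 1, 2, 0, 1, 2, 1, 1, 0, 1, 3, 2, 1, 1, 0, 2, 0, 1, 1, 1]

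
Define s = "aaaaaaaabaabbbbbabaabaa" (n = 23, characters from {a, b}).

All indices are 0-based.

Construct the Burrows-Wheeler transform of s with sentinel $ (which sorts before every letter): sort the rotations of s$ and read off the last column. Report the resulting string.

aab$aaaaabababaaaaabbbba

rank  rotation                  last
    0  $aaaaaaaabaabbbbbabaabaa  a
    1  a$aaaaaaaabaabbbbbabaaba  a
    2  aa$aaaaaaaabaabbbbbabaab  b
    3  aaaaaaaabaabbbbbabaabaa$  $
    4  aaaaaaabaabbbbbabaabaa$a  a
    5  aaaaaabaabbbbbabaabaa$aa  a
    6  aaaaabaabbbbbabaabaa$aaa  a
    7  aaaabaabbbbbabaabaa$aaaa  a
    8  aaabaabbbbbabaabaa$aaaaa  a
    9  aabaa$aaaaaaaabaabbbbbab  b
   10  aabaabbbbbabaabaa$aaaaaa  a
   11  aabbbbbabaabaa$aaaaaaaab  b
   12  abaa$aaaaaaaabaabbbbbaba  a
   13  abaabaa$aaaaaaaabaabbbbb  b
   14  abaabbbbbabaabaa$aaaaaaa  a
   15  abbbbbabaabaa$aaaaaaaaba  a
   16  baa$aaaaaaaabaabbbbbabaa  a
   17  baabaa$aaaaaaaabaabbbbba  a
   18  baabbbbbabaabaa$aaaaaaaa  a
   19  babaabaa$aaaaaaaabaabbbb  b
   20  bbabaabaa$aaaaaaaabaabbb  b
   21  bbbabaabaa$aaaaaaaabaabb  b
   22  bbbbabaabaa$aaaaaaaabaab  b
   23  bbbbbabaabaa$aaaaaaaabaa  a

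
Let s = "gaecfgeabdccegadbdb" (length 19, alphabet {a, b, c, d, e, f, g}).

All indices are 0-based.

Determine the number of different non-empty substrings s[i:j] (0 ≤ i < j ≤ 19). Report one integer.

175

rank→(start, suffix):
  0 → (7, 'abdccegadbdb')
  1 → (14, 'adbdb')
  2 → (1, 'aecfgeabdccegadbdb')
  3 → (18, 'b')
  4 → (16, 'bdb')
  5 → (8, 'bdccegadbdb')
  6 → (10, 'ccegadbdb')
  7 → (11, 'cegadbdb')
  8 → (3, 'cfgeabdccegadbdb')
  9 → (17, 'db')
  10 → (15, 'dbdb')
  11 → (9, 'dccegadbdb')
  12 → (6, 'eabdccegadbdb')
  13 → (2, 'ecfgeabdccegadbdb')
  14 → (12, 'egadbdb')
  15 → (4, 'fgeabdccegadbdb')
  16 → (13, 'gadbdb')
  17 → (0, 'gaecfgeabdccegadbdb')
  18 → (5, 'geabdccegadbdb')

SA = [7, 14, 1, 18, 16, 8, 10, 11, 3, 17, 15, 9, 6, 2, 12, 4, 13, 0, 5]
rank  pair      lcp
   1  s[7:],s[14:]  1  'a'
   2  s[14:],s[1:]  1  'a'
   3  s[1:],s[18:]  0  ''
   4  s[18:],s[16:]  1  'b'
   5  s[16:],s[8:]  2  'bd'
   6  s[8:],s[10:]  0  ''
   7  s[10:],s[11:]  1  'c'
   8  s[11:],s[3:]  1  'c'
   9  s[3:],s[17:]  0  ''
  10  s[17:],s[15:]  2  'db'
  11  s[15:],s[9:]  1  'd'
  12  s[9:],s[6:]  0  ''
  13  s[6:],s[2:]  1  'e'
  14  s[2:],s[12:]  1  'e'
  15  s[12:],s[4:]  0  ''
  16  s[4:],s[13:]  0  ''
  17  s[13:],s[0:]  2  'ga'
  18  s[0:],s[5:]  1  'g'

n(n+1)/2 = 19·20/2 = 190
Σ LCP = 0 + 1 + 1 + 0 + 1 + 2 + 0 + 1 + 1 + 0 + 2 + 1 + 0 + 1 + 1 + 0 + 0 + 2 + 1 = 15
distinct = 190 − 15 = 175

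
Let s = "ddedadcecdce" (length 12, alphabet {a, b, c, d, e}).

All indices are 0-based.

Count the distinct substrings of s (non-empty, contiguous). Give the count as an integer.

rank→(start, suffix):
  0 → (4, 'adcecdce')
  1 → (8, 'cdce')
  2 → (10, 'ce')
  3 → (6, 'cecdce')
  4 → (3, 'dadcecdce')
  5 → (9, 'dce')
  6 → (5, 'dcecdce')
  7 → (0, 'ddedadcecdce')
  8 → (1, 'dedadcecdce')
  9 → (11, 'e')
  10 → (7, 'ecdce')
  11 → (2, 'edadcecdce')

SA = [4, 8, 10, 6, 3, 9, 5, 0, 1, 11, 7, 2]
[i] adj suffixes → lcp
  [1] 4/8 → 0 ('')
  [2] 8/10 → 1 ('c')
  [3] 10/6 → 2 ('ce')
  [4] 6/3 → 0 ('')
  [5] 3/9 → 1 ('d')
  [6] 9/5 → 3 ('dce')
  [7] 5/0 → 1 ('d')
  [8] 0/1 → 1 ('d')
  [9] 1/11 → 0 ('')
  [10] 11/7 → 1 ('e')
  [11] 7/2 → 1 ('e')

n(n+1)/2 = 12·13/2 = 78
Σ LCP = 0 + 0 + 1 + 2 + 0 + 1 + 3 + 1 + 1 + 0 + 1 + 1 = 11
distinct = 78 − 11 = 67

67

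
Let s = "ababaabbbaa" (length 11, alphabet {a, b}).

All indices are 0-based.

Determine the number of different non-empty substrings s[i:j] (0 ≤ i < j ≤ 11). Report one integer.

sorted suffixes:
  #0 SA[0]=10  'a'
  #1 SA[1]=9  'aa'
  #2 SA[2]=4  'aabbbaa'
  #3 SA[3]=2  'abaabbbaa'
  #4 SA[4]=0  'ababaabbbaa'
  #5 SA[5]=5  'abbbaa'
  #6 SA[6]=8  'baa'
  #7 SA[7]=3  'baabbbaa'
  #8 SA[8]=1  'babaabbbaa'
  #9 SA[9]=7  'bbaa'
  #10 SA[10]=6  'bbbaa'

SA = [10, 9, 4, 2, 0, 5, 8, 3, 1, 7, 6]
rank  pair      lcp
   1  s[10:],s[9:]  1  'a'
   2  s[9:],s[4:]  2  'aa'
   3  s[4:],s[2:]  1  'a'
   4  s[2:],s[0:]  3  'aba'
   5  s[0:],s[5:]  2  'ab'
   6  s[5:],s[8:]  0  ''
   7  s[8:],s[3:]  3  'baa'
   8  s[3:],s[1:]  2  'ba'
   9  s[1:],s[7:]  1  'b'
  10  s[7:],s[6:]  2  'bb'

n(n+1)/2 = 11·12/2 = 66
Σ LCP = 0 + 1 + 2 + 1 + 3 + 2 + 0 + 3 + 2 + 1 + 2 = 17
distinct = 66 − 17 = 49

49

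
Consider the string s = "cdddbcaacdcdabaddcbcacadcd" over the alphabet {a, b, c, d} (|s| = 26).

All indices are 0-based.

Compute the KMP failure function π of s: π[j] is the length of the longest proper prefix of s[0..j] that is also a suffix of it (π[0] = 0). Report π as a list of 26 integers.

[0, 0, 0, 0, 0, 1, 0, 0, 1, 2, 1, 2, 0, 0, 0, 0, 0, 1, 0, 1, 0, 1, 0, 0, 1, 2]

π[0] = 0
j=1 s[j]='d': π[1]=0 (border '')
j=2 s[j]='d': π[2]=0 (border '')
j=3 s[j]='d': π[3]=0 (border '')
j=4 s[j]='b': π[4]=0 (border '')
j=5 s[j]='c': π[5]=1 (border 'c')
j=6 s[j]='a': k: 1→0; π[6]=0 (border '')
j=7 s[j]='a': π[7]=0 (border '')
j=8 s[j]='c': π[8]=1 (border 'c')
j=9 s[j]='d': π[9]=2 (border 'cd')
j=10 s[j]='c': k: 2→0; π[10]=1 (border 'c')
j=11 s[j]='d': π[11]=2 (border 'cd')
j=12 s[j]='a': k: 2→0; π[12]=0 (border '')
j=13 s[j]='b': π[13]=0 (border '')
j=14 s[j]='a': π[14]=0 (border '')
j=15 s[j]='d': π[15]=0 (border '')
j=16 s[j]='d': π[16]=0 (border '')
j=17 s[j]='c': π[17]=1 (border 'c')
j=18 s[j]='b': k: 1→0; π[18]=0 (border '')
j=19 s[j]='c': π[19]=1 (border 'c')
j=20 s[j]='a': k: 1→0; π[20]=0 (border '')
j=21 s[j]='c': π[21]=1 (border 'c')
j=22 s[j]='a': k: 1→0; π[22]=0 (border '')
j=23 s[j]='d': π[23]=0 (border '')
j=24 s[j]='c': π[24]=1 (border 'c')
j=25 s[j]='d': π[25]=2 (border 'cd')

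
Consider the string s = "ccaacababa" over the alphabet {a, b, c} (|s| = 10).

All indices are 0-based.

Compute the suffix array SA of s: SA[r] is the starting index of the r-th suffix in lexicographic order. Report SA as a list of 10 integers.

[9, 2, 7, 5, 3, 8, 6, 1, 4, 0]

rank | idx | suffix
   0 |   9 | a
   1 |   2 | aacababa
   2 |   7 | aba
   3 |   5 | ababa
   4 |   3 | acababa
   5 |   8 | ba
   6 |   6 | baba
   7 |   1 | caacababa
   8 |   4 | cababa
   9 |   0 | ccaacababa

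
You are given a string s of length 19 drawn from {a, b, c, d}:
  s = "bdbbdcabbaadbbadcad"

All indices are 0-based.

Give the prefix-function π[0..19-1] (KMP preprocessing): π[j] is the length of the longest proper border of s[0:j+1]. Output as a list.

π[0] = 0
j=1 s[j]='d': π[1]=0 (border '')
j=2 s[j]='b': π[2]=1 (border 'b')
j=3 s[j]='b': k: 1→0; π[3]=1 (border 'b')
j=4 s[j]='d': π[4]=2 (border 'bd')
j=5 s[j]='c': k: 2→0; π[5]=0 (border '')
j=6 s[j]='a': π[6]=0 (border '')
j=7 s[j]='b': π[7]=1 (border 'b')
j=8 s[j]='b': k: 1→0; π[8]=1 (border 'b')
j=9 s[j]='a': k: 1→0; π[9]=0 (border '')
j=10 s[j]='a': π[10]=0 (border '')
j=11 s[j]='d': π[11]=0 (border '')
j=12 s[j]='b': π[12]=1 (border 'b')
j=13 s[j]='b': k: 1→0; π[13]=1 (border 'b')
j=14 s[j]='a': k: 1→0; π[14]=0 (border '')
j=15 s[j]='d': π[15]=0 (border '')
j=16 s[j]='c': π[16]=0 (border '')
j=17 s[j]='a': π[17]=0 (border '')
j=18 s[j]='d': π[18]=0 (border '')

[0, 0, 1, 1, 2, 0, 0, 1, 1, 0, 0, 0, 1, 1, 0, 0, 0, 0, 0]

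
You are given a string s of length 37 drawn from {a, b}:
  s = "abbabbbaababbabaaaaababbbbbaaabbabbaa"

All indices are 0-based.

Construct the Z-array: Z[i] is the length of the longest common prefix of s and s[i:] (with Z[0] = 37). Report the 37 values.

[37, 0, 0, 3, 0, 0, 0, 1, 2, 0, 5, 0, 0, 2, 0, 1, 1, 1, 1, 2, 0, 3, 0, 0, 0, 0, 0, 1, 1, 6, 0, 0, 4, 0, 0, 1, 1]

Z[0]=37
i=1: outside box; Z[1]=0
i=2: outside box; Z[2]=0
i=3: outside box; Z[3]=3 scan→box=[3,6)
i=4: min(r-i=2, Z[1]=0)=0; Z[4]=0
i=5: min(r-i=1, Z[2]=0)=0; Z[5]=0
i=6: outside box; Z[6]=0
i=7: outside box; Z[7]=1 scan→box=[7,8)
i=8: outside box; Z[8]=2 scan→box=[8,10)
i=9: min(r-i=1, Z[1]=0)=0; Z[9]=0
i=10: outside box; Z[10]=5 scan→box=[10,15)
i=11: min(r-i=4, Z[1]=0)=0; Z[11]=0
i=12: min(r-i=3, Z[2]=0)=0; Z[12]=0
i=13: min(r-i=2, Z[3]=3)=2; Z[13]=2
i=14: min(r-i=1, Z[4]=0)=0; Z[14]=0
i=15: outside box; Z[15]=1 scan→box=[15,16)
i=16: outside box; Z[16]=1 scan→box=[16,17)
i=17: outside box; Z[17]=1 scan→box=[17,18)
i=18: outside box; Z[18]=1 scan→box=[18,19)
i=19: outside box; Z[19]=2 scan→box=[19,21)
i=20: min(r-i=1, Z[1]=0)=0; Z[20]=0
i=21: outside box; Z[21]=3 scan→box=[21,24)
i=22: min(r-i=2, Z[1]=0)=0; Z[22]=0
i=23: min(r-i=1, Z[2]=0)=0; Z[23]=0
i=24: outside box; Z[24]=0
i=25: outside box; Z[25]=0
i=26: outside box; Z[26]=0
i=27: outside box; Z[27]=1 scan→box=[27,28)
i=28: outside box; Z[28]=1 scan→box=[28,29)
i=29: outside box; Z[29]=6 scan→box=[29,35)
i=30: min(r-i=5, Z[1]=0)=0; Z[30]=0
i=31: min(r-i=4, Z[2]=0)=0; Z[31]=0
i=32: min(r-i=3, Z[3]=3)=3; Z[32]=4 scan→box=[32,36)
i=33: min(r-i=3, Z[1]=0)=0; Z[33]=0
i=34: min(r-i=2, Z[2]=0)=0; Z[34]=0
i=35: min(r-i=1, Z[3]=3)=1; Z[35]=1
i=36: outside box; Z[36]=1 scan→box=[36,37)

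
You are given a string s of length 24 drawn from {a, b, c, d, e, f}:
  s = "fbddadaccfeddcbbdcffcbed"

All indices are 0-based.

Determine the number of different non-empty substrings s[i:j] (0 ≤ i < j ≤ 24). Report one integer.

275

rank | idx | suffix
   0 |   6 | accfeddcbbdcffcbed
   1 |   4 | adaccfeddcbbdcffcbed
   2 |  14 | bbdcffcbed
   3 |  15 | bdcffcbed
   4 |   1 | bddadaccfeddcbbdcffcbed
   5 |  21 | bed
   6 |  13 | cbbdcffcbed
   7 |  20 | cbed
   8 |   7 | ccfeddcbbdcffcbed
   9 |   8 | cfeddcbbdcffcbed
  10 |  17 | cffcbed
  11 |  23 | d
  12 |   5 | daccfeddcbbdcffcbed
  13 |   3 | dadaccfeddcbbdcffcbed
  14 |  12 | dcbbdcffcbed
  15 |  16 | dcffcbed
  16 |   2 | ddadaccfeddcbbdcffcbed
  17 |  11 | ddcbbdcffcbed
  18 |  22 | ed
  19 |  10 | eddcbbdcffcbed
  20 |   0 | fbddadaccfeddcbbdcffcbed
  21 |  19 | fcbed
  22 |   9 | feddcbbdcffcbed
  23 |  18 | ffcbed

SA = [6, 4, 14, 15, 1, 21, 13, 20, 7, 8, 17, 23, 5, 3, 12, 16, 2, 11, 22, 10, 0, 19, 9, 18]
rank  pair      lcp
   1  s[6:],s[4:]  1  'a'
   2  s[4:],s[14:]  0  ''
   3  s[14:],s[15:]  1  'b'
   4  s[15:],s[1:]  2  'bd'
   5  s[1:],s[21:]  1  'b'
   6  s[21:],s[13:]  0  ''
   7  s[13:],s[20:]  2  'cb'
   8  s[20:],s[7:]  1  'c'
   9  s[7:],s[8:]  1  'c'
  10  s[8:],s[17:]  2  'cf'
  11  s[17:],s[23:]  0  ''
  12  s[23:],s[5:]  1  'd'
  13  s[5:],s[3:]  2  'da'
  14  s[3:],s[12:]  1  'd'
  15  s[12:],s[16:]  2  'dc'
  16  s[16:],s[2:]  1  'd'
  17  s[2:],s[11:]  2  'dd'
  18  s[11:],s[22:]  0  ''
  19  s[22:],s[10:]  2  'ed'
  20  s[10:],s[0:]  0  ''
  21  s[0:],s[19:]  1  'f'
  22  s[19:],s[9:]  1  'f'
  23  s[9:],s[18:]  1  'f'

n(n+1)/2 = 24·25/2 = 300
Σ LCP = 0 + 1 + 0 + 1 + 2 + 1 + 0 + 2 + 1 + 1 + 2 + 0 + 1 + 2 + 1 + 2 + 1 + 2 + 0 + 2 + 0 + 1 + 1 + 1 = 25
distinct = 300 − 25 = 275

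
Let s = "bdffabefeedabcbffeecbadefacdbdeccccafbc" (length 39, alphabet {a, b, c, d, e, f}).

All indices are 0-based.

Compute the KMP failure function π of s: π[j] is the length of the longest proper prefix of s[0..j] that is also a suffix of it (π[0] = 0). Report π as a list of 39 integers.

[0, 0, 0, 0, 0, 1, 0, 0, 0, 0, 0, 0, 1, 0, 1, 0, 0, 0, 0, 0, 1, 0, 0, 0, 0, 0, 0, 0, 1, 2, 0, 0, 0, 0, 0, 0, 0, 1, 0]

π[0] = 0
j=1 s[j]='d': π[1]=0 (border '')
j=2 s[j]='f': π[2]=0 (border '')
j=3 s[j]='f': π[3]=0 (border '')
j=4 s[j]='a': π[4]=0 (border '')
j=5 s[j]='b': π[5]=1 (border 'b')
j=6 s[j]='e': k: 1→0; π[6]=0 (border '')
j=7 s[j]='f': π[7]=0 (border '')
j=8 s[j]='e': π[8]=0 (border '')
j=9 s[j]='e': π[9]=0 (border '')
j=10 s[j]='d': π[10]=0 (border '')
j=11 s[j]='a': π[11]=0 (border '')
j=12 s[j]='b': π[12]=1 (border 'b')
j=13 s[j]='c': k: 1→0; π[13]=0 (border '')
j=14 s[j]='b': π[14]=1 (border 'b')
j=15 s[j]='f': k: 1→0; π[15]=0 (border '')
j=16 s[j]='f': π[16]=0 (border '')
j=17 s[j]='e': π[17]=0 (border '')
j=18 s[j]='e': π[18]=0 (border '')
j=19 s[j]='c': π[19]=0 (border '')
j=20 s[j]='b': π[20]=1 (border 'b')
j=21 s[j]='a': k: 1→0; π[21]=0 (border '')
j=22 s[j]='d': π[22]=0 (border '')
j=23 s[j]='e': π[23]=0 (border '')
j=24 s[j]='f': π[24]=0 (border '')
j=25 s[j]='a': π[25]=0 (border '')
j=26 s[j]='c': π[26]=0 (border '')
j=27 s[j]='d': π[27]=0 (border '')
j=28 s[j]='b': π[28]=1 (border 'b')
j=29 s[j]='d': π[29]=2 (border 'bd')
j=30 s[j]='e': k: 2→0; π[30]=0 (border '')
j=31 s[j]='c': π[31]=0 (border '')
j=32 s[j]='c': π[32]=0 (border '')
j=33 s[j]='c': π[33]=0 (border '')
j=34 s[j]='c': π[34]=0 (border '')
j=35 s[j]='a': π[35]=0 (border '')
j=36 s[j]='f': π[36]=0 (border '')
j=37 s[j]='b': π[37]=1 (border 'b')
j=38 s[j]='c': k: 1→0; π[38]=0 (border '')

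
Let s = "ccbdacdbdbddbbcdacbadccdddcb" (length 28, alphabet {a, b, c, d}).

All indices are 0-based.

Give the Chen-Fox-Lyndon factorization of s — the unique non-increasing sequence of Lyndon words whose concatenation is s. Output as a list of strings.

emit factor 1: 'c' (i=0, period=1)
emit factor 2: 'c' (i=1, period=1)
emit factor 3: 'bd' (i=2, period=2)
emit factor 4: 'acdbdbddbbcd' (i=4, period=12)
emit factor 5: 'acbadccdddcb' (i=16, period=12)

["c", "c", "bd", "acdbdbddbbcd", "acbadccdddcb"]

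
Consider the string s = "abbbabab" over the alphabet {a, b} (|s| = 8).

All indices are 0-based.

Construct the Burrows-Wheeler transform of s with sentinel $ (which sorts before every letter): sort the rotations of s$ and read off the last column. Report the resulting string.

rank  rotation   last
    0  $abbbabab  b
    1  ab$abbbab  b
    2  abab$abbb  b
    3  abbbabab$  $
    4  b$abbbaba  a
    5  bab$abbba  a
    6  babab$abb  b
    7  bbabab$ab  b
    8  bbbabab$a  a

bbb$aabba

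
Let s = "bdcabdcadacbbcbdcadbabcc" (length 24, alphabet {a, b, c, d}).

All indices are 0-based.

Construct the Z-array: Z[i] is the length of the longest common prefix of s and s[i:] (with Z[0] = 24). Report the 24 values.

Z[0]=24
i=1: outside box; Z[1]=0
i=2: outside box; Z[2]=0
i=3: outside box; Z[3]=0
i=4: outside box; Z[4]=4 grow→box=[4,8)
i=5: min(r-i=3, Z[1]=0)=0; Z[5]=0
i=6: min(r-i=2, Z[2]=0)=0; Z[6]=0
i=7: min(r-i=1, Z[3]=0)=0; Z[7]=0
i=8: outside box; Z[8]=0
i=9: outside box; Z[9]=0
i=10: outside box; Z[10]=0
i=11: outside box; Z[11]=1 grow→box=[11,12)
i=12: outside box; Z[12]=1 grow→box=[12,13)
i=13: outside box; Z[13]=0
i=14: outside box; Z[14]=4 grow→box=[14,18)
i=15: min(r-i=3, Z[1]=0)=0; Z[15]=0
i=16: min(r-i=2, Z[2]=0)=0; Z[16]=0
i=17: min(r-i=1, Z[3]=0)=0; Z[17]=0
i=18: outside box; Z[18]=0
i=19: outside box; Z[19]=1 grow→box=[19,20)
i=20: outside box; Z[20]=0
i=21: outside box; Z[21]=1 grow→box=[21,22)
i=22: outside box; Z[22]=0
i=23: outside box; Z[23]=0

[24, 0, 0, 0, 4, 0, 0, 0, 0, 0, 0, 1, 1, 0, 4, 0, 0, 0, 0, 1, 0, 1, 0, 0]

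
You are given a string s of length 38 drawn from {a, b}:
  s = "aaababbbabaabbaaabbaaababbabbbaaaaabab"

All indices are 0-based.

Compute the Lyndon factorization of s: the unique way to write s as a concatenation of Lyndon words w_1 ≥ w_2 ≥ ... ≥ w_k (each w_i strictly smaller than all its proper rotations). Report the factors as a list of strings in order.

["aaababbbabaabbaaabb", "aaababbabbb", "aaaaabab"]

emit factor 1: 'aaababbbabaabbaaabb' (i=0, period=19)
emit factor 2: 'aaababbabbb' (i=19, period=11)
emit factor 3: 'aaaaabab' (i=30, period=8)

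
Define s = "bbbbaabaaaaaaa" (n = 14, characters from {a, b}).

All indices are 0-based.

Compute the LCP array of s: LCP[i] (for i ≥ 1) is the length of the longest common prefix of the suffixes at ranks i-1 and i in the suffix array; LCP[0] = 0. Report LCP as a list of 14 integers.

sorted suffixes:
  #0 SA[0]=13  'a'
  #1 SA[1]=12  'aa'
  #2 SA[2]=11  'aaa'
  #3 SA[3]=10  'aaaa'
  #4 SA[4]=9  'aaaaa'
  #5 SA[5]=8  'aaaaaa'
  #6 SA[6]=7  'aaaaaaa'
  #7 SA[7]=4  'aabaaaaaaa'
  #8 SA[8]=5  'abaaaaaaa'
  #9 SA[9]=6  'baaaaaaa'
  #10 SA[10]=3  'baabaaaaaaa'
  #11 SA[11]=2  'bbaabaaaaaaa'
  #12 SA[12]=1  'bbbaabaaaaaaa'
  #13 SA[13]=0  'bbbbaabaaaaaaa'

SA = [13, 12, 11, 10, 9, 8, 7, 4, 5, 6, 3, 2, 1, 0]
i: (SA[i-1],SA[i]) lcp shared
  1: (13,12) 1 'a'
  2: (12,11) 2 'aa'
  3: (11,10) 3 'aaa'
  4: (10,9) 4 'aaaa'
  5: (9,8) 5 'aaaaa'
  6: (8,7) 6 'aaaaaa'
  7: (7,4) 2 'aa'
  8: (4,5) 1 'a'
  9: (5,6) 0 ''
  10: (6,3) 3 'baa'
  11: (3,2) 1 'b'
  12: (2,1) 2 'bb'
  13: (1,0) 3 'bbb'

[0, 1, 2, 3, 4, 5, 6, 2, 1, 0, 3, 1, 2, 3]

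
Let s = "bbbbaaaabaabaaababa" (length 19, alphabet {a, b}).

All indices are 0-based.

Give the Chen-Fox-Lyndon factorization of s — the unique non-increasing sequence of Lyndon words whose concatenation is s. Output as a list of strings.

emit factor 1: 'b' (i=0, period=1)
emit factor 2: 'b' (i=1, period=1)
emit factor 3: 'b' (i=2, period=1)
emit factor 4: 'b' (i=3, period=1)
emit factor 5: 'aaaabaabaaabab' (i=4, period=14)
emit factor 6: 'a' (i=18, period=1)

["b", "b", "b", "b", "aaaabaabaaabab", "a"]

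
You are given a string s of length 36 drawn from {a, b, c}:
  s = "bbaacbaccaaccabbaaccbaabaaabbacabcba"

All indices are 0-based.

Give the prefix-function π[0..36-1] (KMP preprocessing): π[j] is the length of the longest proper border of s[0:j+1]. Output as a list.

π[0] = 0
j=1 s[j]='b': π[1]=1 (border 'b')
j=2 s[j]='a': k: 1→0; π[2]=0 (border '')
j=3 s[j]='a': π[3]=0 (border '')
j=4 s[j]='c': π[4]=0 (border '')
j=5 s[j]='b': π[5]=1 (border 'b')
j=6 s[j]='a': k: 1→0; π[6]=0 (border '')
j=7 s[j]='c': π[7]=0 (border '')
j=8 s[j]='c': π[8]=0 (border '')
j=9 s[j]='a': π[9]=0 (border '')
j=10 s[j]='a': π[10]=0 (border '')
j=11 s[j]='c': π[11]=0 (border '')
j=12 s[j]='c': π[12]=0 (border '')
j=13 s[j]='a': π[13]=0 (border '')
j=14 s[j]='b': π[14]=1 (border 'b')
j=15 s[j]='b': π[15]=2 (border 'bb')
j=16 s[j]='a': π[16]=3 (border 'bba')
j=17 s[j]='a': π[17]=4 (border 'bbaa')
j=18 s[j]='c': π[18]=5 (border 'bbaac')
j=19 s[j]='c': k: 5→0; π[19]=0 (border '')
j=20 s[j]='b': π[20]=1 (border 'b')
j=21 s[j]='a': k: 1→0; π[21]=0 (border '')
j=22 s[j]='a': π[22]=0 (border '')
j=23 s[j]='b': π[23]=1 (border 'b')
j=24 s[j]='a': k: 1→0; π[24]=0 (border '')
j=25 s[j]='a': π[25]=0 (border '')
j=26 s[j]='a': π[26]=0 (border '')
j=27 s[j]='b': π[27]=1 (border 'b')
j=28 s[j]='b': π[28]=2 (border 'bb')
j=29 s[j]='a': π[29]=3 (border 'bba')
j=30 s[j]='c': k: 3→0; π[30]=0 (border '')
j=31 s[j]='a': π[31]=0 (border '')
j=32 s[j]='b': π[32]=1 (border 'b')
j=33 s[j]='c': k: 1→0; π[33]=0 (border '')
j=34 s[j]='b': π[34]=1 (border 'b')
j=35 s[j]='a': k: 1→0; π[35]=0 (border '')

[0, 1, 0, 0, 0, 1, 0, 0, 0, 0, 0, 0, 0, 0, 1, 2, 3, 4, 5, 0, 1, 0, 0, 1, 0, 0, 0, 1, 2, 3, 0, 0, 1, 0, 1, 0]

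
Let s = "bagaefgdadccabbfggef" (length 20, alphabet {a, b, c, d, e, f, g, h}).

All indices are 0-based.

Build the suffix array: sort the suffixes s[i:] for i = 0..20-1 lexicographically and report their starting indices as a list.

rank→(start, suffix):
  0 → (12, 'abbfggef')
  1 → (8, 'adccabbfggef')
  2 → (3, 'aefgdadccabbfggef')
  3 → (1, 'agaefgdadccabbfggef')
  4 → (0, 'bagaefgdadccabbfggef')
  5 → (13, 'bbfggef')
  6 → (14, 'bfggef')
  7 → (11, 'cabbfggef')
  8 → (10, 'ccabbfggef')
  9 → (7, 'dadccabbfggef')
  10 → (9, 'dccabbfggef')
  11 → (18, 'ef')
  12 → (4, 'efgdadccabbfggef')
  13 → (19, 'f')
  14 → (5, 'fgdadccabbfggef')
  15 → (15, 'fggef')
  16 → (2, 'gaefgdadccabbfggef')
  17 → (6, 'gdadccabbfggef')
  18 → (17, 'gef')
  19 → (16, 'ggef')

[12, 8, 3, 1, 0, 13, 14, 11, 10, 7, 9, 18, 4, 19, 5, 15, 2, 6, 17, 16]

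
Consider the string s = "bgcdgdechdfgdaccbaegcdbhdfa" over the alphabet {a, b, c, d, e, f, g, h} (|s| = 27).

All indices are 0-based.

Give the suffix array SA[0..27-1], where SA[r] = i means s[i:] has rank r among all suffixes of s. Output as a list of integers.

[26, 13, 17, 16, 0, 22, 15, 14, 20, 2, 7, 12, 21, 5, 24, 9, 3, 6, 18, 25, 10, 19, 1, 11, 4, 23, 8]

sorted suffixes:
  #0 SA[0]=26  'a'
  #1 SA[1]=13  'accbaegcdbhdfa'
  #2 SA[2]=17  'aegcdbhdfa'
  #3 SA[3]=16  'baegcdbhdfa'
  #4 SA[4]=0  'bgcdgdechdfgdaccbaegcdbhdfa'
  #5 SA[5]=22  'bhdfa'
  #6 SA[6]=15  'cbaegcdbhdfa'
  #7 SA[7]=14  'ccbaegcdbhdfa'
  #8 SA[8]=20  'cdbhdfa'
  #9 SA[9]=2  'cdgdechdfgdaccbaegcdbhdfa'
  #10 SA[10]=7  'chdfgdaccbaegcdbhdfa'
  #11 SA[11]=12  'daccbaegcdbhdfa'
  #12 SA[12]=21  'dbhdfa'
  #13 SA[13]=5  'dechdfgdaccbaegcdbhdfa'
  #14 SA[14]=24  'dfa'
  #15 SA[15]=9  'dfgdaccbaegcdbhdfa'
  #16 SA[16]=3  'dgdechdfgdaccbaegcdbhdfa'
  #17 SA[17]=6  'echdfgdaccbaegcdbhdfa'
  #18 SA[18]=18  'egcdbhdfa'
  #19 SA[19]=25  'fa'
  #20 SA[20]=10  'fgdaccbaegcdbhdfa'
  #21 SA[21]=19  'gcdbhdfa'
  #22 SA[22]=1  'gcdgdechdfgdaccbaegcdbhdfa'
  #23 SA[23]=11  'gdaccbaegcdbhdfa'
  #24 SA[24]=4  'gdechdfgdaccbaegcdbhdfa'
  #25 SA[25]=23  'hdfa'
  #26 SA[26]=8  'hdfgdaccbaegcdbhdfa'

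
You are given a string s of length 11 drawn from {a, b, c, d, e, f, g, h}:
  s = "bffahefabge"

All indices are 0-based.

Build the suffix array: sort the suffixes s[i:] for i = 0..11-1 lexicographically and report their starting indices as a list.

rank | idx | suffix
   0 |   7 | abge
   1 |   3 | ahefabge
   2 |   0 | bffahefabge
   3 |   8 | bge
   4 |  10 | e
   5 |   5 | efabge
   6 |   6 | fabge
   7 |   2 | fahefabge
   8 |   1 | ffahefabge
   9 |   9 | ge
  10 |   4 | hefabge

[7, 3, 0, 8, 10, 5, 6, 2, 1, 9, 4]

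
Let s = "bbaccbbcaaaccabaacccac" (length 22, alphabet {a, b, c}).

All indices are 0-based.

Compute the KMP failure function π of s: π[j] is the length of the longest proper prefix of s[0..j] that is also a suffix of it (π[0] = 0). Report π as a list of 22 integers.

[0, 1, 0, 0, 0, 1, 2, 0, 0, 0, 0, 0, 0, 0, 1, 0, 0, 0, 0, 0, 0, 0]

π[0] = 0
j=1 s[j]='b': π[1]=1 (border 'b')
j=2 s[j]='a': k: 1→0; π[2]=0 (border '')
j=3 s[j]='c': π[3]=0 (border '')
j=4 s[j]='c': π[4]=0 (border '')
j=5 s[j]='b': π[5]=1 (border 'b')
j=6 s[j]='b': π[6]=2 (border 'bb')
j=7 s[j]='c': k: 2→1→0; π[7]=0 (border '')
j=8 s[j]='a': π[8]=0 (border '')
j=9 s[j]='a': π[9]=0 (border '')
j=10 s[j]='a': π[10]=0 (border '')
j=11 s[j]='c': π[11]=0 (border '')
j=12 s[j]='c': π[12]=0 (border '')
j=13 s[j]='a': π[13]=0 (border '')
j=14 s[j]='b': π[14]=1 (border 'b')
j=15 s[j]='a': k: 1→0; π[15]=0 (border '')
j=16 s[j]='a': π[16]=0 (border '')
j=17 s[j]='c': π[17]=0 (border '')
j=18 s[j]='c': π[18]=0 (border '')
j=19 s[j]='c': π[19]=0 (border '')
j=20 s[j]='a': π[20]=0 (border '')
j=21 s[j]='c': π[21]=0 (border '')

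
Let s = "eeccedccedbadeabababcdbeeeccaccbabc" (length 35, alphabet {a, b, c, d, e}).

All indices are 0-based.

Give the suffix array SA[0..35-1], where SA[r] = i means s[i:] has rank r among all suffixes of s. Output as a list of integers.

sorted suffixes:
  #0 SA[0]=14  'abababcdbeeeccaccbabc'
  #1 SA[1]=16  'ababcdbeeeccaccbabc'
  #2 SA[2]=32  'abc'
  #3 SA[3]=18  'abcdbeeeccaccbabc'
  #4 SA[4]=28  'accbabc'
  #5 SA[5]=11  'adeabababcdbeeeccaccbabc'
  #6 SA[6]=15  'bababcdbeeeccaccbabc'
  #7 SA[7]=31  'babc'
  #8 SA[8]=17  'babcdbeeeccaccbabc'
  #9 SA[9]=10  'badeabababcdbeeeccaccbabc'
  #10 SA[10]=33  'bc'
  #11 SA[11]=19  'bcdbeeeccaccbabc'
  #12 SA[12]=22  'beeeccaccbabc'
  #13 SA[13]=34  'c'
  #14 SA[14]=27  'caccbabc'
  #15 SA[15]=30  'cbabc'
  #16 SA[16]=26  'ccaccbabc'
  #17 SA[17]=29  'ccbabc'
  #18 SA[18]=6  'ccedbadeabababcdbeeeccaccbabc'
  #19 SA[19]=2  'ccedccedbadeabababcdbeeeccaccbabc'
  #20 SA[20]=20  'cdbeeeccaccbabc'
  #21 SA[21]=7  'cedbadeabababcdbeeeccaccbabc'
  #22 SA[22]=3  'cedccedbadeabababcdbeeeccaccbabc'
  #23 SA[23]=9  'dbadeabababcdbeeeccaccbabc'
  #24 SA[24]=21  'dbeeeccaccbabc'
  #25 SA[25]=5  'dccedbadeabababcdbeeeccaccbabc'
  #26 SA[26]=12  'deabababcdbeeeccaccbabc'
  #27 SA[27]=13  'eabababcdbeeeccaccbabc'
  #28 SA[28]=25  'eccaccbabc'
  #29 SA[29]=1  'eccedccedbadeabababcdbeeeccaccbabc'
  #30 SA[30]=8  'edbadeabababcdbeeeccaccbabc'
  #31 SA[31]=4  'edccedbadeabababcdbeeeccaccbabc'
  #32 SA[32]=24  'eeccaccbabc'
  #33 SA[33]=0  'eeccedccedbadeabababcdbeeeccaccbabc'
  #34 SA[34]=23  'eeeccaccbabc'

[14, 16, 32, 18, 28, 11, 15, 31, 17, 10, 33, 19, 22, 34, 27, 30, 26, 29, 6, 2, 20, 7, 3, 9, 21, 5, 12, 13, 25, 1, 8, 4, 24, 0, 23]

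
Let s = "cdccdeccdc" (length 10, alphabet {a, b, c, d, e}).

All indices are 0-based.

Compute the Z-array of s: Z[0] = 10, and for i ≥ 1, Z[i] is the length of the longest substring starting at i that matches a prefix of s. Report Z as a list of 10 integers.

Z[0]=10
i=1: fresh scan; Z[1]=0
i=2: fresh scan; Z[2]=1 extend→box=[2,3)
i=3: fresh scan; Z[3]=2 extend→box=[3,5)
i=4: min(r-i=1, Z[1]=0)=0; Z[4]=0
i=5: fresh scan; Z[5]=0
i=6: fresh scan; Z[6]=1 extend→box=[6,7)
i=7: fresh scan; Z[7]=3 extend→box=[7,10)
i=8: min(r-i=2, Z[1]=0)=0; Z[8]=0
i=9: min(r-i=1, Z[2]=1)=1; Z[9]=1

[10, 0, 1, 2, 0, 0, 1, 3, 0, 1]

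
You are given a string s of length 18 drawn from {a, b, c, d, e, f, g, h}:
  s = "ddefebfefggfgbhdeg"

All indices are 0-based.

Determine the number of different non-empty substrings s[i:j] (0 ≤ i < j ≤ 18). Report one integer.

rank→(start, suffix):
  0 → (5, 'bfefggfgbhdeg')
  1 → (13, 'bhdeg')
  2 → (0, 'ddefebfefggfgbhdeg')
  3 → (1, 'defebfefggfgbhdeg')
  4 → (15, 'deg')
  5 → (4, 'ebfefggfgbhdeg')
  6 → (2, 'efebfefggfgbhdeg')
  7 → (7, 'efggfgbhdeg')
  8 → (16, 'eg')
  9 → (3, 'febfefggfgbhdeg')
  10 → (6, 'fefggfgbhdeg')
  11 → (11, 'fgbhdeg')
  12 → (8, 'fggfgbhdeg')
  13 → (17, 'g')
  14 → (12, 'gbhdeg')
  15 → (10, 'gfgbhdeg')
  16 → (9, 'ggfgbhdeg')
  17 → (14, 'hdeg')

SA = [5, 13, 0, 1, 15, 4, 2, 7, 16, 3, 6, 11, 8, 17, 12, 10, 9, 14]
[i] adj suffixes → lcp
  [1] 5/13 → 1 ('b')
  [2] 13/0 → 0 ('')
  [3] 0/1 → 1 ('d')
  [4] 1/15 → 2 ('de')
  [5] 15/4 → 0 ('')
  [6] 4/2 → 1 ('e')
  [7] 2/7 → 2 ('ef')
  [8] 7/16 → 1 ('e')
  [9] 16/3 → 0 ('')
  [10] 3/6 → 2 ('fe')
  [11] 6/11 → 1 ('f')
  [12] 11/8 → 2 ('fg')
  [13] 8/17 → 0 ('')
  [14] 17/12 → 1 ('g')
  [15] 12/10 → 1 ('g')
  [16] 10/9 → 1 ('g')
  [17] 9/14 → 0 ('')

n(n+1)/2 = 18·19/2 = 171
Σ LCP = 0 + 1 + 0 + 1 + 2 + 0 + 1 + 2 + 1 + 0 + 2 + 1 + 2 + 0 + 1 + 1 + 1 + 0 = 16
distinct = 171 − 16 = 155

155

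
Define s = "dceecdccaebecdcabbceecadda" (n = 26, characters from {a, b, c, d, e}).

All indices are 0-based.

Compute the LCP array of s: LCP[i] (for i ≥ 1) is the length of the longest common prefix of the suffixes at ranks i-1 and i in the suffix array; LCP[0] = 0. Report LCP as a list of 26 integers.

[0, 1, 1, 1, 0, 1, 1, 0, 2, 2, 1, 1, 3, 1, 4, 0, 1, 2, 2, 1, 0, 1, 2, 4, 1, 3]

rank→(start, suffix):
  0 → (25, 'a')
  1 → (15, 'abbceecadda')
  2 → (22, 'adda')
  3 → (8, 'aebecdcabbceecadda')
  4 → (16, 'bbceecadda')
  5 → (17, 'bceecadda')
  6 → (10, 'becdcabbceecadda')
  7 → (14, 'cabbceecadda')
  8 → (21, 'cadda')
  9 → (7, 'caebecdcabbceecadda')
  10 → (6, 'ccaebecdcabbceecadda')
  11 → (12, 'cdcabbceecadda')
  12 → (4, 'cdccaebecdcabbceecadda')
  13 → (18, 'ceecadda')
  14 → (1, 'ceecdccaebecdcabbceecadda')
  15 → (24, 'da')
  16 → (13, 'dcabbceecadda')
  17 → (5, 'dccaebecdcabbceecadda')
  18 → (0, 'dceecdccaebecdcabbceecadda')
  19 → (23, 'dda')
  20 → (9, 'ebecdcabbceecadda')
  21 → (20, 'ecadda')
  22 → (11, 'ecdcabbceecadda')
  23 → (3, 'ecdccaebecdcabbceecadda')
  24 → (19, 'eecadda')
  25 → (2, 'eecdccaebecdcabbceecadda')

SA = [25, 15, 22, 8, 16, 17, 10, 14, 21, 7, 6, 12, 4, 18, 1, 24, 13, 5, 0, 23, 9, 20, 11, 3, 19, 2]
[i] adj suffixes → lcp
  [1] 25/15 → 1 ('a')
  [2] 15/22 → 1 ('a')
  [3] 22/8 → 1 ('a')
  [4] 8/16 → 0 ('')
  [5] 16/17 → 1 ('b')
  [6] 17/10 → 1 ('b')
  [7] 10/14 → 0 ('')
  [8] 14/21 → 2 ('ca')
  [9] 21/7 → 2 ('ca')
  [10] 7/6 → 1 ('c')
  [11] 6/12 → 1 ('c')
  [12] 12/4 → 3 ('cdc')
  [13] 4/18 → 1 ('c')
  [14] 18/1 → 4 ('ceec')
  [15] 1/24 → 0 ('')
  [16] 24/13 → 1 ('d')
  [17] 13/5 → 2 ('dc')
  [18] 5/0 → 2 ('dc')
  [19] 0/23 → 1 ('d')
  [20] 23/9 → 0 ('')
  [21] 9/20 → 1 ('e')
  [22] 20/11 → 2 ('ec')
  [23] 11/3 → 4 ('ecdc')
  [24] 3/19 → 1 ('e')
  [25] 19/2 → 3 ('eec')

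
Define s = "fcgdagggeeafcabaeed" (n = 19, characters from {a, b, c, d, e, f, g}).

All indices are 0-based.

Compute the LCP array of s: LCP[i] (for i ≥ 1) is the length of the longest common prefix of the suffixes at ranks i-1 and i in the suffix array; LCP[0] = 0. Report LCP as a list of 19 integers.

sorted suffixes:
  #0 SA[0]=13  'abaeed'
  #1 SA[1]=15  'aeed'
  #2 SA[2]=10  'afcabaeed'
  #3 SA[3]=4  'agggeeafcabaeed'
  #4 SA[4]=14  'baeed'
  #5 SA[5]=12  'cabaeed'
  #6 SA[6]=1  'cgdagggeeafcabaeed'
  #7 SA[7]=18  'd'
  #8 SA[8]=3  'dagggeeafcabaeed'
  #9 SA[9]=9  'eafcabaeed'
  #10 SA[10]=17  'ed'
  #11 SA[11]=8  'eeafcabaeed'
  #12 SA[12]=16  'eed'
  #13 SA[13]=11  'fcabaeed'
  #14 SA[14]=0  'fcgdagggeeafcabaeed'
  #15 SA[15]=2  'gdagggeeafcabaeed'
  #16 SA[16]=7  'geeafcabaeed'
  #17 SA[17]=6  'ggeeafcabaeed'
  #18 SA[18]=5  'gggeeafcabaeed'

SA = [13, 15, 10, 4, 14, 12, 1, 18, 3, 9, 17, 8, 16, 11, 0, 2, 7, 6, 5]
i: (SA[i-1],SA[i]) lcp shared
  1: (13,15) 1 'a'
  2: (15,10) 1 'a'
  3: (10,4) 1 'a'
  4: (4,14) 0 ''
  5: (14,12) 0 ''
  6: (12,1) 1 'c'
  7: (1,18) 0 ''
  8: (18,3) 1 'd'
  9: (3,9) 0 ''
  10: (9,17) 1 'e'
  11: (17,8) 1 'e'
  12: (8,16) 2 'ee'
  13: (16,11) 0 ''
  14: (11,0) 2 'fc'
  15: (0,2) 0 ''
  16: (2,7) 1 'g'
  17: (7,6) 1 'g'
  18: (6,5) 2 'gg'

[0, 1, 1, 1, 0, 0, 1, 0, 1, 0, 1, 1, 2, 0, 2, 0, 1, 1, 2]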